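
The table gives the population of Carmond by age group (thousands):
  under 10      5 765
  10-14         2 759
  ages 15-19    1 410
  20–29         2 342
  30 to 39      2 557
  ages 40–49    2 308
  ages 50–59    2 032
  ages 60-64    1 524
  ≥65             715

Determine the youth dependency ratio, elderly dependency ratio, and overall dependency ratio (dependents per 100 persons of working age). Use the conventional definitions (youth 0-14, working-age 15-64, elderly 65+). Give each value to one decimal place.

0–14: 5 765 + 2 759 = 8 524
15–64: 1 410 + 2 342 + 2 557 + 2 308 + 2 032 + 1 524 = 12 173
65+: 715
Youth dependency ratio = 8 524 / 12 173 × 100 = 70.0
Old-age dependency ratio = 715 / 12 173 × 100 = 5.9
Total dependency ratio = (8 524 + 715) / 12 173 × 100 = 9 239 / 12 173 × 100 = 75.9

Youth dependency ratio: 70.0
Old-age dependency ratio: 5.9
Total dependency ratio: 75.9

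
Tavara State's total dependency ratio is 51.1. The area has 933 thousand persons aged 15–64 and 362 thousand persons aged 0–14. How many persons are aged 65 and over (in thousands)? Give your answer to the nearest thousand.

Aged 65 and over: 115

Total dependency ratio = (youth + elderly) / working-age × 100
51.1 = (362 + E) / 933 × 100
⇒ 115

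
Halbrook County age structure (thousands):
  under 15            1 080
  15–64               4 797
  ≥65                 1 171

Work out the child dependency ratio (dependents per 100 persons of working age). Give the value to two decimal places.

Youth dependency ratio = 1 080 / 4 797 × 100 = 22.51

Youth dependency ratio: 22.51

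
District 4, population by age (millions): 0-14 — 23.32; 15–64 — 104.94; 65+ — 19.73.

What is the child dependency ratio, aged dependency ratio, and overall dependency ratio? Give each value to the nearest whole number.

Youth dependency ratio = 23.32 / 104.94 × 100 = 22
Old-age dependency ratio = 19.73 / 104.94 × 100 = 19
Total dependency ratio = (23.32 + 19.73) / 104.94 × 100 = 43.05 / 104.94 × 100 = 41

Youth dependency ratio: 22
Old-age dependency ratio: 19
Total dependency ratio: 41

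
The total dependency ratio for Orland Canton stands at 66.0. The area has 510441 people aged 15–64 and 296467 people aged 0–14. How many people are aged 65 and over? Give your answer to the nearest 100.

Aged 65 and over: 40400

Total dependency ratio = (youth + elderly) / working-age × 100
66.0 = (296467 + E) / 510441 × 100
⇒ 40400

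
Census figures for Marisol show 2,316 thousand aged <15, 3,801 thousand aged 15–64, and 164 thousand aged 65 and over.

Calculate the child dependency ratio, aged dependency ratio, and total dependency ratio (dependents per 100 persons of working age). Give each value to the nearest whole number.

Youth dependency ratio: 61
Old-age dependency ratio: 4
Total dependency ratio: 65

Youth dependency ratio = 2,316 / 3,801 × 100 = 61
Old-age dependency ratio = 164 / 3,801 × 100 = 4
Total dependency ratio = (2,316 + 164) / 3,801 × 100 = 2,480 / 3,801 × 100 = 65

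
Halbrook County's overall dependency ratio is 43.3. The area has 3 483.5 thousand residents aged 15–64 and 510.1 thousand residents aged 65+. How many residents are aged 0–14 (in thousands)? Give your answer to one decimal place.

Total dependency ratio = (youth + elderly) / working-age × 100
43.3 = (Y + 510.1) / 3 483.5 × 100
⇒ 998.3

Aged 0–14: 998.3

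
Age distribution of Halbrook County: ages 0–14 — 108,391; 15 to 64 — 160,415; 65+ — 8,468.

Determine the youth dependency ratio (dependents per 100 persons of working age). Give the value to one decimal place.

Youth dependency ratio: 67.6

Youth dependency ratio = 108,391 / 160,415 × 100 = 67.6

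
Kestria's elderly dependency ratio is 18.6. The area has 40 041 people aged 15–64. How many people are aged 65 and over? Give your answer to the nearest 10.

Aged 65 and over: 7 450

Old-age dependency ratio = elderly / working-age × 100
18.6 = E / 40 041 × 100
⇒ 7 450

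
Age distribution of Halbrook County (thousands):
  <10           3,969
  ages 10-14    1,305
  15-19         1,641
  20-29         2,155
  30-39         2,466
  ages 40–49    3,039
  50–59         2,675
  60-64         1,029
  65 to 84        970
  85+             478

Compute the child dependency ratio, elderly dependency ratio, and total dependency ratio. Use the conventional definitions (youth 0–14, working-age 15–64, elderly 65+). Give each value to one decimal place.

Youth dependency ratio: 40.6
Old-age dependency ratio: 11.1
Total dependency ratio: 51.7

0–14: 3,969 + 1,305 = 5,274
15–64: 1,641 + 2,155 + 2,466 + 3,039 + 2,675 + 1,029 = 13,005
65+: 970 + 478 = 1,448
Youth dependency ratio = 5,274 / 13,005 × 100 = 40.6
Old-age dependency ratio = 1,448 / 13,005 × 100 = 11.1
Total dependency ratio = (5,274 + 1,448) / 13,005 × 100 = 6,722 / 13,005 × 100 = 51.7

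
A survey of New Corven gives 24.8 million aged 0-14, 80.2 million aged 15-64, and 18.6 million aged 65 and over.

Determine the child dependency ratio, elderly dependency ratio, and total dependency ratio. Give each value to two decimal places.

Youth dependency ratio = 24.8 / 80.2 × 100 = 30.92
Old-age dependency ratio = 18.6 / 80.2 × 100 = 23.19
Total dependency ratio = (24.8 + 18.6) / 80.2 × 100 = 43.4 / 80.2 × 100 = 54.11

Youth dependency ratio: 30.92
Old-age dependency ratio: 23.19
Total dependency ratio: 54.11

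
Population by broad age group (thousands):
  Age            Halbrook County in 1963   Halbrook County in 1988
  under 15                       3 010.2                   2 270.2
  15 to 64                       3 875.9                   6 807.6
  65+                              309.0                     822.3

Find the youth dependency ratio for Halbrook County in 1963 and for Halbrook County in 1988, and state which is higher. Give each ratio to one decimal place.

Halbrook County in 1963: 3 010.2 / 3 875.9 × 100 = 77.7
Halbrook County in 1988: 2 270.2 / 6 807.6 × 100 = 33.3

Halbrook County in 1963: 77.7
Halbrook County in 1988: 33.3
Higher: Halbrook County in 1963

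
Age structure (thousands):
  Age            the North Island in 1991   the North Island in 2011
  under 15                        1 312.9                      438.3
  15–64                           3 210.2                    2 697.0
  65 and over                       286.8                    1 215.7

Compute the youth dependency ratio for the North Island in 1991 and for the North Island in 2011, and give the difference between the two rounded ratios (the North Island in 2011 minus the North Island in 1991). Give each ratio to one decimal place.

the North Island in 1991: 1 312.9 / 3 210.2 × 100 = 40.9
the North Island in 2011: 438.3 / 2 697.0 × 100 = 16.3

the North Island in 1991: 40.9
the North Island in 2011: 16.3
Difference: -24.6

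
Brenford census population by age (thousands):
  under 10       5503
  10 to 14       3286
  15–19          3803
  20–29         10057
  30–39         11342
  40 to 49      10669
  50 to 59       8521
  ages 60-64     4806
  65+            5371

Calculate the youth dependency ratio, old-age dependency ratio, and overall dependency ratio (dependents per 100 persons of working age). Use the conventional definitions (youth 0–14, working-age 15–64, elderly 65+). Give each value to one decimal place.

0–14: 5503 + 3286 = 8789
15–64: 3803 + 10057 + 11342 + 10669 + 8521 + 4806 = 49198
65+: 5371
Youth dependency ratio = 8789 / 49198 × 100 = 17.9
Old-age dependency ratio = 5371 / 49198 × 100 = 10.9
Total dependency ratio = (8789 + 5371) / 49198 × 100 = 14160 / 49198 × 100 = 28.8

Youth dependency ratio: 17.9
Old-age dependency ratio: 10.9
Total dependency ratio: 28.8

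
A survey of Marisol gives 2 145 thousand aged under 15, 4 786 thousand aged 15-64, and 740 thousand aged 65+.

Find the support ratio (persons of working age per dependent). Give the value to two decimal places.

Support ratio = 4 786 / (2 145 + 740) = 4 786 / 2 885 = 1.66

Support ratio: 1.66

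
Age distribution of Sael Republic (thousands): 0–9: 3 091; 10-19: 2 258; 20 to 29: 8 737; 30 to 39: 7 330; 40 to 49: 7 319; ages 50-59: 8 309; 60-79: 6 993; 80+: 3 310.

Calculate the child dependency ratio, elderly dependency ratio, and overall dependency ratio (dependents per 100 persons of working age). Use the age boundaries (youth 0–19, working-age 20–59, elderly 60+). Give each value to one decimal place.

0–19: 3 091 + 2 258 = 5 349
20–59: 8 737 + 7 330 + 7 319 + 8 309 = 31 695
60+: 6 993 + 3 310 = 10 303
Youth dependency ratio = 5 349 / 31 695 × 100 = 16.9
Old-age dependency ratio = 10 303 / 31 695 × 100 = 32.5
Total dependency ratio = (5 349 + 10 303) / 31 695 × 100 = 15 652 / 31 695 × 100 = 49.4

Youth dependency ratio: 16.9
Old-age dependency ratio: 32.5
Total dependency ratio: 49.4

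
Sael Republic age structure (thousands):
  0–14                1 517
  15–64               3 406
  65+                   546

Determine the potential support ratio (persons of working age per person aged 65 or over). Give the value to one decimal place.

Potential support ratio = 3 406 / 546 = 6.2

Potential support ratio: 6.2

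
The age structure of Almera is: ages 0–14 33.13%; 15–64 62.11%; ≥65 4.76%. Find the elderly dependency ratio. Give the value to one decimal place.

Old-age dependency ratio: 7.7

Old-age dependency ratio = 4.76 / 62.11 × 100 = 7.7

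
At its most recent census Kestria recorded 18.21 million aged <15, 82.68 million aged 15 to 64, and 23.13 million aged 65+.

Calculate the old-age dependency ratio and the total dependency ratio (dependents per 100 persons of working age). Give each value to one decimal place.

Old-age dependency ratio: 28.0
Total dependency ratio: 50.0

Old-age dependency ratio = 23.13 / 82.68 × 100 = 28.0
Total dependency ratio = (18.21 + 23.13) / 82.68 × 100 = 41.34 / 82.68 × 100 = 50.0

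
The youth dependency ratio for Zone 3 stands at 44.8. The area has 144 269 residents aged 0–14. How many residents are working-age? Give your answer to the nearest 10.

Youth dependency ratio = youth / working-age × 100
44.8 = 144 269 / W × 100
⇒ 322 030

Working-age: 322 030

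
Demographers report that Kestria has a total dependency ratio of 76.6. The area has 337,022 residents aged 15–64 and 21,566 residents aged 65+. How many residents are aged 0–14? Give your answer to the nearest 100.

Aged 0–14: 236,600

Total dependency ratio = (youth + elderly) / working-age × 100
76.6 = (Y + 21,566) / 337,022 × 100
⇒ 236,600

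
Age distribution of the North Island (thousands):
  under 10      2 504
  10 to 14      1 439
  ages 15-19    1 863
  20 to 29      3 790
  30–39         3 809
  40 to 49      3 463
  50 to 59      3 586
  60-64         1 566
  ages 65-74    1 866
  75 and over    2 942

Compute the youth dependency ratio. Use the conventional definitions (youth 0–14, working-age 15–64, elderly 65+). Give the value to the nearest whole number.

Youth dependency ratio: 22

0–14: 2 504 + 1 439 = 3 943
15–64: 1 863 + 3 790 + 3 809 + 3 463 + 3 586 + 1 566 = 18 077
65+: 1 866 + 2 942 = 4 808
Youth dependency ratio = 3 943 / 18 077 × 100 = 22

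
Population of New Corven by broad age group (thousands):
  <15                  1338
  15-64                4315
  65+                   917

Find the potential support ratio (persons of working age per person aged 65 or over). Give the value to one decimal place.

Potential support ratio = 4315 / 917 = 4.7

Potential support ratio: 4.7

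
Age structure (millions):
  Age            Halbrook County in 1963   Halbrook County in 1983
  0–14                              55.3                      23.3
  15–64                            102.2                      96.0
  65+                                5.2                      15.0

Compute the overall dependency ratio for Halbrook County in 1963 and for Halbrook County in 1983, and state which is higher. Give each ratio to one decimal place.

Halbrook County in 1963: (55.3 + 5.2) / 102.2 × 100 = 60.5 / 102.2 × 100 = 59.2
Halbrook County in 1983: (23.3 + 15.0) / 96.0 × 100 = 38.3 / 96.0 × 100 = 39.9

Halbrook County in 1963: 59.2
Halbrook County in 1983: 39.9
Higher: Halbrook County in 1963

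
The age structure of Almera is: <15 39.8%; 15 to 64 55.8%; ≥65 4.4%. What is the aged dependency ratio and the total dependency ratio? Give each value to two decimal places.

Old-age dependency ratio: 7.89
Total dependency ratio: 79.21

Old-age dependency ratio = 4.4 / 55.8 × 100 = 7.89
Total dependency ratio = (39.8 + 4.4) / 55.8 × 100 = 44.2 / 55.8 × 100 = 79.21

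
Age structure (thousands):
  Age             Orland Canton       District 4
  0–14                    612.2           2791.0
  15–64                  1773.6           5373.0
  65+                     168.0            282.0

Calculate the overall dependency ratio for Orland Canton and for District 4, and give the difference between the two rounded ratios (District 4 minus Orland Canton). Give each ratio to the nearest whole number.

Orland Canton: (612.2 + 168.0) / 1773.6 × 100 = 780.2 / 1773.6 × 100 = 44
District 4: (2791.0 + 282.0) / 5373.0 × 100 = 3073.0 / 5373.0 × 100 = 57

Orland Canton: 44
District 4: 57
Difference: +13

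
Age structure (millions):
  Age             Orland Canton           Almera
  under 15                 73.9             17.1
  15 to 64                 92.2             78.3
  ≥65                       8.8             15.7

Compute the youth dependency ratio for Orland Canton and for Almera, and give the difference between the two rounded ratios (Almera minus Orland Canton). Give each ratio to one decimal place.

Orland Canton: 80.2
Almera: 21.8
Difference: -58.4

Orland Canton: 73.9 / 92.2 × 100 = 80.2
Almera: 17.1 / 78.3 × 100 = 21.8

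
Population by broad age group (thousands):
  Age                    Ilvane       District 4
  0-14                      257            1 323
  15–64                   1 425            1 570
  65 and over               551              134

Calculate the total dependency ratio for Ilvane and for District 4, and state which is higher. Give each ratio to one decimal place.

Ilvane: 56.7
District 4: 92.8
Higher: District 4

Ilvane: (257 + 551) / 1 425 × 100 = 808 / 1 425 × 100 = 56.7
District 4: (1 323 + 134) / 1 570 × 100 = 1 457 / 1 570 × 100 = 92.8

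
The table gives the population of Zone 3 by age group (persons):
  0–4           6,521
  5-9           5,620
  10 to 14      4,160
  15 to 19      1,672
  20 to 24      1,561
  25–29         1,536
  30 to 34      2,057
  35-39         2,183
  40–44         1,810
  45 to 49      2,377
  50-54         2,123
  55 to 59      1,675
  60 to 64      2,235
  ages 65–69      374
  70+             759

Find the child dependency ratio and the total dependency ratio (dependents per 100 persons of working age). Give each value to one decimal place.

Youth dependency ratio: 84.8
Total dependency ratio: 90.7

0–14: 6,521 + 5,620 + 4,160 = 16,301
15–64: 1,672 + 1,561 + 1,536 + 2,057 + 2,183 + 1,810 + 2,377 + 2,123 + 1,675 + 2,235 = 19,229
65+: 374 + 759 = 1,133
Youth dependency ratio = 16,301 / 19,229 × 100 = 84.8
Total dependency ratio = (16,301 + 1,133) / 19,229 × 100 = 17,434 / 19,229 × 100 = 90.7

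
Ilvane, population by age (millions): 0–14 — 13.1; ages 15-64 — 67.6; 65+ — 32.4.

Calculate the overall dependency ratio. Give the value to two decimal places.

Total dependency ratio = (13.1 + 32.4) / 67.6 × 100 = 45.5 / 67.6 × 100 = 67.31

Total dependency ratio: 67.31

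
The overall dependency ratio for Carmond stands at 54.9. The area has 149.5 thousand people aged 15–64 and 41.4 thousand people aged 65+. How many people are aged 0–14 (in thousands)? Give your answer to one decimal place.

Aged 0–14: 40.7

Total dependency ratio = (youth + elderly) / working-age × 100
54.9 = (Y + 41.4) / 149.5 × 100
⇒ 40.7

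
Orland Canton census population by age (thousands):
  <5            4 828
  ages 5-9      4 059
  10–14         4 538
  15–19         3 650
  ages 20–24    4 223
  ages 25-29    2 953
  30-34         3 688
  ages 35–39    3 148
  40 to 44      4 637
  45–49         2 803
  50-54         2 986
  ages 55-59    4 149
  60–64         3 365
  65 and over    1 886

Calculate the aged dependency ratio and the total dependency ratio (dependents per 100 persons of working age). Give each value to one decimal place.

0–14: 4 828 + 4 059 + 4 538 = 13 425
15–64: 3 650 + 4 223 + 2 953 + 3 688 + 3 148 + 4 637 + 2 803 + 2 986 + 4 149 + 3 365 = 35 602
65+: 1 886
Old-age dependency ratio = 1 886 / 35 602 × 100 = 5.3
Total dependency ratio = (13 425 + 1 886) / 35 602 × 100 = 15 311 / 35 602 × 100 = 43.0

Old-age dependency ratio: 5.3
Total dependency ratio: 43.0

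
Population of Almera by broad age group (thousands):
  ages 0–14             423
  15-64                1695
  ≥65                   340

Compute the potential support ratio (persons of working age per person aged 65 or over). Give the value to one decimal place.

Potential support ratio = 1695 / 340 = 5.0

Potential support ratio: 5.0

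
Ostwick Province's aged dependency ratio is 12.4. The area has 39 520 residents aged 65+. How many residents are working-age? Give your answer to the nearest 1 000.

Old-age dependency ratio = elderly / working-age × 100
12.4 = 39 520 / W × 100
⇒ 319 000

Working-age: 319 000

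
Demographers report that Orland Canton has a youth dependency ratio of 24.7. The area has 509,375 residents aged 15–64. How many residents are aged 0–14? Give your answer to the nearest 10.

Youth dependency ratio = youth / working-age × 100
24.7 = Y / 509,375 × 100
⇒ 125,820

Aged 0–14: 125,820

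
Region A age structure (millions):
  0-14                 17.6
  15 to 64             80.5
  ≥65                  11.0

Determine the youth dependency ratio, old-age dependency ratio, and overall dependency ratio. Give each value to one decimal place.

Youth dependency ratio: 21.9
Old-age dependency ratio: 13.7
Total dependency ratio: 35.5

Youth dependency ratio = 17.6 / 80.5 × 100 = 21.9
Old-age dependency ratio = 11.0 / 80.5 × 100 = 13.7
Total dependency ratio = (17.6 + 11.0) / 80.5 × 100 = 28.6 / 80.5 × 100 = 35.5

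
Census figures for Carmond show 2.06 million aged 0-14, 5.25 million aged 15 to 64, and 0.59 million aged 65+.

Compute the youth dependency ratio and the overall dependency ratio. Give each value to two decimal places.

Youth dependency ratio: 39.24
Total dependency ratio: 50.48

Youth dependency ratio = 2.06 / 5.25 × 100 = 39.24
Total dependency ratio = (2.06 + 0.59) / 5.25 × 100 = 2.65 / 5.25 × 100 = 50.48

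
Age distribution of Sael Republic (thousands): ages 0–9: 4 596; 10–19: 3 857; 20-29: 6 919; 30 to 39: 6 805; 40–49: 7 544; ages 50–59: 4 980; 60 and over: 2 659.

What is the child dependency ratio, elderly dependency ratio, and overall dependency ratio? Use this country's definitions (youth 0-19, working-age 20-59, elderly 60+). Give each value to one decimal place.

0–19: 4 596 + 3 857 = 8 453
20–59: 6 919 + 6 805 + 7 544 + 4 980 = 26 248
60+: 2 659
Youth dependency ratio = 8 453 / 26 248 × 100 = 32.2
Old-age dependency ratio = 2 659 / 26 248 × 100 = 10.1
Total dependency ratio = (8 453 + 2 659) / 26 248 × 100 = 11 112 / 26 248 × 100 = 42.3

Youth dependency ratio: 32.2
Old-age dependency ratio: 10.1
Total dependency ratio: 42.3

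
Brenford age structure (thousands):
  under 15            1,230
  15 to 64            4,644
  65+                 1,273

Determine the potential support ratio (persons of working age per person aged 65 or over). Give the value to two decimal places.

Potential support ratio = 4,644 / 1,273 = 3.65

Potential support ratio: 3.65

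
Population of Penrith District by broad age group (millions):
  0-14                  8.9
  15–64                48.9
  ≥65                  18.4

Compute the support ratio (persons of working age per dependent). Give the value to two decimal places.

Support ratio = 48.9 / (8.9 + 18.4) = 48.9 / 27.3 = 1.79

Support ratio: 1.79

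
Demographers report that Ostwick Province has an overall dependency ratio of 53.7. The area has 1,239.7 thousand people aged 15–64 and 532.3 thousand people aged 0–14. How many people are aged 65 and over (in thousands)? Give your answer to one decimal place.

Aged 65 and over: 133.4

Total dependency ratio = (youth + elderly) / working-age × 100
53.7 = (532.3 + E) / 1,239.7 × 100
⇒ 133.4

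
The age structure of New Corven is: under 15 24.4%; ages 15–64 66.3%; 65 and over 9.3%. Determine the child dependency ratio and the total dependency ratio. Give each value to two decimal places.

Youth dependency ratio: 36.80
Total dependency ratio: 50.83

Youth dependency ratio = 24.4 / 66.3 × 100 = 36.80
Total dependency ratio = (24.4 + 9.3) / 66.3 × 100 = 33.7 / 66.3 × 100 = 50.83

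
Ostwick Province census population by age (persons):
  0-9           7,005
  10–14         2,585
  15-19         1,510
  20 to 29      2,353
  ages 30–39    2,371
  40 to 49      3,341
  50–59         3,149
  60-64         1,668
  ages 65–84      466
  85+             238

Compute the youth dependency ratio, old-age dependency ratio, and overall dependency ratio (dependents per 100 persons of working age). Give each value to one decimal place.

0–14: 7,005 + 2,585 = 9,590
15–64: 1,510 + 2,353 + 2,371 + 3,341 + 3,149 + 1,668 = 14,392
65+: 466 + 238 = 704
Youth dependency ratio = 9,590 / 14,392 × 100 = 66.6
Old-age dependency ratio = 704 / 14,392 × 100 = 4.9
Total dependency ratio = (9,590 + 704) / 14,392 × 100 = 10,294 / 14,392 × 100 = 71.5

Youth dependency ratio: 66.6
Old-age dependency ratio: 4.9
Total dependency ratio: 71.5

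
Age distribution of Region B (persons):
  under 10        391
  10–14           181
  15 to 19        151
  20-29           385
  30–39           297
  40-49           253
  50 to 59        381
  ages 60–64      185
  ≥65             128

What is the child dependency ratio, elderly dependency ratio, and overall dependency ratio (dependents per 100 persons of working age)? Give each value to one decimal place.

Youth dependency ratio: 34.6
Old-age dependency ratio: 7.7
Total dependency ratio: 42.4

0–14: 391 + 181 = 572
15–64: 151 + 385 + 297 + 253 + 381 + 185 = 1652
65+: 128
Youth dependency ratio = 572 / 1652 × 100 = 34.6
Old-age dependency ratio = 128 / 1652 × 100 = 7.7
Total dependency ratio = (572 + 128) / 1652 × 100 = 700 / 1652 × 100 = 42.4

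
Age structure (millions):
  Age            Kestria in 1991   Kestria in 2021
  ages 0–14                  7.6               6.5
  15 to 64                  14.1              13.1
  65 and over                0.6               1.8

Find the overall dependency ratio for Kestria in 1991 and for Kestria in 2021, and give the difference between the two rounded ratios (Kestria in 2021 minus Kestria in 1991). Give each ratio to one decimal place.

Kestria in 1991: 58.2
Kestria in 2021: 63.4
Difference: +5.2

Kestria in 1991: (7.6 + 0.6) / 14.1 × 100 = 8.2 / 14.1 × 100 = 58.2
Kestria in 2021: (6.5 + 1.8) / 13.1 × 100 = 8.3 / 13.1 × 100 = 63.4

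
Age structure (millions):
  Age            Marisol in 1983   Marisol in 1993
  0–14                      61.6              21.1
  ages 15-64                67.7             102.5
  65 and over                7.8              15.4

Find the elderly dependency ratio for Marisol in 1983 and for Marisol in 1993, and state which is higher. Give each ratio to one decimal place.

Marisol in 1983: 7.8 / 67.7 × 100 = 11.5
Marisol in 1993: 15.4 / 102.5 × 100 = 15.0

Marisol in 1983: 11.5
Marisol in 1993: 15.0
Higher: Marisol in 1993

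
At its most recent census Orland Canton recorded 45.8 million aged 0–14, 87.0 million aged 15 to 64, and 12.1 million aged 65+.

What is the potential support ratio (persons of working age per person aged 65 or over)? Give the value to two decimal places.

Potential support ratio = 87.0 / 12.1 = 7.19

Potential support ratio: 7.19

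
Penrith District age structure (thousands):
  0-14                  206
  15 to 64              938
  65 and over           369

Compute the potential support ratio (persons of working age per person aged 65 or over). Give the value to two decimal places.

Potential support ratio: 2.54

Potential support ratio = 938 / 369 = 2.54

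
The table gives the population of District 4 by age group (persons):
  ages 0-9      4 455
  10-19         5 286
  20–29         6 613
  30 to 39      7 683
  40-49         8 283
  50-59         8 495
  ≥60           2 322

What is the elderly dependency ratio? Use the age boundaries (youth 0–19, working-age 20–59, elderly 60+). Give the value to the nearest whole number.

Old-age dependency ratio: 7

0–19: 4 455 + 5 286 = 9 741
20–59: 6 613 + 7 683 + 8 283 + 8 495 = 31 074
60+: 2 322
Old-age dependency ratio = 2 322 / 31 074 × 100 = 7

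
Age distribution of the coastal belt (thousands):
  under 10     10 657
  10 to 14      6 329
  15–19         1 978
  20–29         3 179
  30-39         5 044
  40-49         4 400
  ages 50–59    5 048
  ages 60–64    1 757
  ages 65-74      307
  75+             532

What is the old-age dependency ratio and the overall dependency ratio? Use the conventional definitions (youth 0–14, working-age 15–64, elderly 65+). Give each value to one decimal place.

Old-age dependency ratio: 3.9
Total dependency ratio: 83.3

0–14: 10 657 + 6 329 = 16 986
15–64: 1 978 + 3 179 + 5 044 + 4 400 + 5 048 + 1 757 = 21 406
65+: 307 + 532 = 839
Old-age dependency ratio = 839 / 21 406 × 100 = 3.9
Total dependency ratio = (16 986 + 839) / 21 406 × 100 = 17 825 / 21 406 × 100 = 83.3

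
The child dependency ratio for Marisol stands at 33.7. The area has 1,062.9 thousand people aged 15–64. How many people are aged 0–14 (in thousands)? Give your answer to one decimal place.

Youth dependency ratio = youth / working-age × 100
33.7 = Y / 1,062.9 × 100
⇒ 358.2

Aged 0–14: 358.2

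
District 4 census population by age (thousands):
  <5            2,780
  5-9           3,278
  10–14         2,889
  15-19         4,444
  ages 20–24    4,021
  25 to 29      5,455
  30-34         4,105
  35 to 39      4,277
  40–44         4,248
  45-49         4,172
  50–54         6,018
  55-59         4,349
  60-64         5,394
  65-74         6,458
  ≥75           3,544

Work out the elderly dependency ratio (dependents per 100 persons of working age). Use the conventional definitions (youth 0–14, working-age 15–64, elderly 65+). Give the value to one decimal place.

Old-age dependency ratio: 21.5

0–14: 2,780 + 3,278 + 2,889 = 8,947
15–64: 4,444 + 4,021 + 5,455 + 4,105 + 4,277 + 4,248 + 4,172 + 6,018 + 4,349 + 5,394 = 46,483
65+: 6,458 + 3,544 = 10,002
Old-age dependency ratio = 10,002 / 46,483 × 100 = 21.5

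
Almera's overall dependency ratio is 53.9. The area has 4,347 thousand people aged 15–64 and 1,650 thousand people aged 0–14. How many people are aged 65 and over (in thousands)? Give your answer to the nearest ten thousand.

Aged 65 and over: 690

Total dependency ratio = (youth + elderly) / working-age × 100
53.9 = (1,650 + E) / 4,347 × 100
⇒ 690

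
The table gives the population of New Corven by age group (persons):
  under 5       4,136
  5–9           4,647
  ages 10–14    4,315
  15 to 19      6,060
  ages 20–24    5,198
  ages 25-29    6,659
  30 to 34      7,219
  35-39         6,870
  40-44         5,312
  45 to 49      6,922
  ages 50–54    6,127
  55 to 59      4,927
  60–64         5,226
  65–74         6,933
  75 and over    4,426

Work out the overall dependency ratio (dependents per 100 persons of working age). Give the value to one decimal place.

0–14: 4,136 + 4,647 + 4,315 = 13,098
15–64: 6,060 + 5,198 + 6,659 + 7,219 + 6,870 + 5,312 + 6,922 + 6,127 + 4,927 + 5,226 = 60,520
65+: 6,933 + 4,426 = 11,359
Total dependency ratio = (13,098 + 11,359) / 60,520 × 100 = 24,457 / 60,520 × 100 = 40.4

Total dependency ratio: 40.4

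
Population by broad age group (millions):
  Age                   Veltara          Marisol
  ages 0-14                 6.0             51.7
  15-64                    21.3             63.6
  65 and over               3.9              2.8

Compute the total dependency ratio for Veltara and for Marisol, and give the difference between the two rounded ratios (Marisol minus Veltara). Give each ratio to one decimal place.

Veltara: 46.5
Marisol: 85.7
Difference: +39.2

Veltara: (6.0 + 3.9) / 21.3 × 100 = 9.9 / 21.3 × 100 = 46.5
Marisol: (51.7 + 2.8) / 63.6 × 100 = 54.5 / 63.6 × 100 = 85.7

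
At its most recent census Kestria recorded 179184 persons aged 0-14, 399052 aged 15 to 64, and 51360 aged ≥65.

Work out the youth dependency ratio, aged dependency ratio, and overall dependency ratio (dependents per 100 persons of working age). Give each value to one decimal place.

Youth dependency ratio = 179184 / 399052 × 100 = 44.9
Old-age dependency ratio = 51360 / 399052 × 100 = 12.9
Total dependency ratio = (179184 + 51360) / 399052 × 100 = 230544 / 399052 × 100 = 57.8

Youth dependency ratio: 44.9
Old-age dependency ratio: 12.9
Total dependency ratio: 57.8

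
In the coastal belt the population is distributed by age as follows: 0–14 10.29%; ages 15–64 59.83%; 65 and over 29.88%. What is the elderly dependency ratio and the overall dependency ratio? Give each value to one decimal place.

Old-age dependency ratio = 29.88 / 59.83 × 100 = 49.9
Total dependency ratio = (10.29 + 29.88) / 59.83 × 100 = 40.17 / 59.83 × 100 = 67.1

Old-age dependency ratio: 49.9
Total dependency ratio: 67.1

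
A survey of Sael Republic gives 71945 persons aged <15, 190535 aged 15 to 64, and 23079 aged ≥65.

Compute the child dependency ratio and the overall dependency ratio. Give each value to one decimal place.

Youth dependency ratio = 71945 / 190535 × 100 = 37.8
Total dependency ratio = (71945 + 23079) / 190535 × 100 = 95024 / 190535 × 100 = 49.9

Youth dependency ratio: 37.8
Total dependency ratio: 49.9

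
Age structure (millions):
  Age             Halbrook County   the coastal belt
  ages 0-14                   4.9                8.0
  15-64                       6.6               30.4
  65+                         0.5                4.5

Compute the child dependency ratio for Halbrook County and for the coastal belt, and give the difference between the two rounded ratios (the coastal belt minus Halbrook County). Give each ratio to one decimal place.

Halbrook County: 74.2
the coastal belt: 26.3
Difference: -47.9

Halbrook County: 4.9 / 6.6 × 100 = 74.2
the coastal belt: 8.0 / 30.4 × 100 = 26.3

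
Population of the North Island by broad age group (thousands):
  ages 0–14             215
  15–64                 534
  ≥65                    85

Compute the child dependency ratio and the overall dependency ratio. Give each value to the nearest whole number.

Youth dependency ratio: 40
Total dependency ratio: 56

Youth dependency ratio = 215 / 534 × 100 = 40
Total dependency ratio = (215 + 85) / 534 × 100 = 300 / 534 × 100 = 56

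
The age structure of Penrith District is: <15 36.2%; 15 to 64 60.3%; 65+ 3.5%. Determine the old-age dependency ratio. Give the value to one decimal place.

Old-age dependency ratio: 5.8

Old-age dependency ratio = 3.5 / 60.3 × 100 = 5.8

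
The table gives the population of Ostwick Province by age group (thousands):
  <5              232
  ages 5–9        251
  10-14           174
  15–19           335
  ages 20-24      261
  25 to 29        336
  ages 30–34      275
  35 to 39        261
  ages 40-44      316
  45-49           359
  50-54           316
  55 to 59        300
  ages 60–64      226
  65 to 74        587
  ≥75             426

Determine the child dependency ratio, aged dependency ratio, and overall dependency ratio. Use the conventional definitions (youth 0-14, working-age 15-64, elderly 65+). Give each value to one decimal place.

Youth dependency ratio: 22.0
Old-age dependency ratio: 33.9
Total dependency ratio: 55.9

0–14: 232 + 251 + 174 = 657
15–64: 335 + 261 + 336 + 275 + 261 + 316 + 359 + 316 + 300 + 226 = 2 985
65+: 587 + 426 = 1 013
Youth dependency ratio = 657 / 2 985 × 100 = 22.0
Old-age dependency ratio = 1 013 / 2 985 × 100 = 33.9
Total dependency ratio = (657 + 1 013) / 2 985 × 100 = 1 670 / 2 985 × 100 = 55.9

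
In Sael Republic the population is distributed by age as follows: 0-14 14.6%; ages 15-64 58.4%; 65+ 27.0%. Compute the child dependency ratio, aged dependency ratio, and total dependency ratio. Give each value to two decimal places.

Youth dependency ratio = 14.6 / 58.4 × 100 = 25.00
Old-age dependency ratio = 27.0 / 58.4 × 100 = 46.23
Total dependency ratio = (14.6 + 27.0) / 58.4 × 100 = 41.6 / 58.4 × 100 = 71.23

Youth dependency ratio: 25.00
Old-age dependency ratio: 46.23
Total dependency ratio: 71.23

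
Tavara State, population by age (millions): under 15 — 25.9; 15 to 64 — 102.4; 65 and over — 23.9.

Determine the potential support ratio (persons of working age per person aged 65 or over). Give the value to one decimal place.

Potential support ratio = 102.4 / 23.9 = 4.3

Potential support ratio: 4.3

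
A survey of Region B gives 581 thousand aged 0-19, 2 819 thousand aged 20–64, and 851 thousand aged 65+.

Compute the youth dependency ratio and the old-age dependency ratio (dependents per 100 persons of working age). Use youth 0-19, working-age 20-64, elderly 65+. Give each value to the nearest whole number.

Youth dependency ratio = 581 / 2 819 × 100 = 21
Old-age dependency ratio = 851 / 2 819 × 100 = 30

Youth dependency ratio: 21
Old-age dependency ratio: 30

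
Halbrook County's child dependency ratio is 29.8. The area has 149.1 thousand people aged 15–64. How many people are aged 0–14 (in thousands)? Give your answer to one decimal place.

Aged 0–14: 44.4

Youth dependency ratio = youth / working-age × 100
29.8 = Y / 149.1 × 100
⇒ 44.4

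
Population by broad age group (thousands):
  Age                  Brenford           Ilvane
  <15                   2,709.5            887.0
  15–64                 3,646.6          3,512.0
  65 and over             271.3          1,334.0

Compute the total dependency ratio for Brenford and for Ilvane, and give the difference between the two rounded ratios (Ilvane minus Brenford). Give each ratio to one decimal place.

Brenford: 81.7
Ilvane: 63.2
Difference: -18.5

Brenford: (2,709.5 + 271.3) / 3,646.6 × 100 = 2,980.8 / 3,646.6 × 100 = 81.7
Ilvane: (887.0 + 1,334.0) / 3,512.0 × 100 = 2,221.0 / 3,512.0 × 100 = 63.2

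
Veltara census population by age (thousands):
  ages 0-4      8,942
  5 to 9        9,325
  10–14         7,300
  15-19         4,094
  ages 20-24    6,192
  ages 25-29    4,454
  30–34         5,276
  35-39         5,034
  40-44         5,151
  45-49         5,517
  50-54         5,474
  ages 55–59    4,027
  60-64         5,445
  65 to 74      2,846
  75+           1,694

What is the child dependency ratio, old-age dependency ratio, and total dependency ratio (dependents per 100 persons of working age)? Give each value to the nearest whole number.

Youth dependency ratio: 50
Old-age dependency ratio: 9
Total dependency ratio: 59

0–14: 8,942 + 9,325 + 7,300 = 25,567
15–64: 4,094 + 6,192 + 4,454 + 5,276 + 5,034 + 5,151 + 5,517 + 5,474 + 4,027 + 5,445 = 50,664
65+: 2,846 + 1,694 = 4,540
Youth dependency ratio = 25,567 / 50,664 × 100 = 50
Old-age dependency ratio = 4,540 / 50,664 × 100 = 9
Total dependency ratio = (25,567 + 4,540) / 50,664 × 100 = 30,107 / 50,664 × 100 = 59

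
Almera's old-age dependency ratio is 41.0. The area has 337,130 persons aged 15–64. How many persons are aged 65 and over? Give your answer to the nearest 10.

Aged 65 and over: 138,220

Old-age dependency ratio = elderly / working-age × 100
41.0 = E / 337,130 × 100
⇒ 138,220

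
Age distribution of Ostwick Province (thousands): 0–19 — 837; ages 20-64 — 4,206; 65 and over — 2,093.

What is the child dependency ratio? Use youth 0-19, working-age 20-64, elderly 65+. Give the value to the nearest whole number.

Youth dependency ratio = 837 / 4,206 × 100 = 20

Youth dependency ratio: 20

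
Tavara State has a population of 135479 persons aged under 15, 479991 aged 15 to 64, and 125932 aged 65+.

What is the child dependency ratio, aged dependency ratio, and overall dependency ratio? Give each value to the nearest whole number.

Youth dependency ratio = 135479 / 479991 × 100 = 28
Old-age dependency ratio = 125932 / 479991 × 100 = 26
Total dependency ratio = (135479 + 125932) / 479991 × 100 = 261411 / 479991 × 100 = 54

Youth dependency ratio: 28
Old-age dependency ratio: 26
Total dependency ratio: 54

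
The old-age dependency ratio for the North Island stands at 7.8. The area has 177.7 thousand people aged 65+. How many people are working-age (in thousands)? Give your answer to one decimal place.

Old-age dependency ratio = elderly / working-age × 100
7.8 = 177.7 / W × 100
⇒ 2 278.2

Working-age: 2 278.2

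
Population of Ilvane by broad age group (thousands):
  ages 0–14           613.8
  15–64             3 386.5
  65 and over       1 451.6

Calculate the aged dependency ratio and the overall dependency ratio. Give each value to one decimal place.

Old-age dependency ratio = 1 451.6 / 3 386.5 × 100 = 42.9
Total dependency ratio = (613.8 + 1 451.6) / 3 386.5 × 100 = 2 065.4 / 3 386.5 × 100 = 61.0

Old-age dependency ratio: 42.9
Total dependency ratio: 61.0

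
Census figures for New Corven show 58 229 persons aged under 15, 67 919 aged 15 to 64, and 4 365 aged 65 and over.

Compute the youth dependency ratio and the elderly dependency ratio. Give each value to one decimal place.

Youth dependency ratio: 85.7
Old-age dependency ratio: 6.4

Youth dependency ratio = 58 229 / 67 919 × 100 = 85.7
Old-age dependency ratio = 4 365 / 67 919 × 100 = 6.4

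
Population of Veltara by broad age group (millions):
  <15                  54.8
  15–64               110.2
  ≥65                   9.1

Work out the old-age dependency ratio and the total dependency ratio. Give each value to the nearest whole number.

Old-age dependency ratio: 8
Total dependency ratio: 58

Old-age dependency ratio = 9.1 / 110.2 × 100 = 8
Total dependency ratio = (54.8 + 9.1) / 110.2 × 100 = 63.9 / 110.2 × 100 = 58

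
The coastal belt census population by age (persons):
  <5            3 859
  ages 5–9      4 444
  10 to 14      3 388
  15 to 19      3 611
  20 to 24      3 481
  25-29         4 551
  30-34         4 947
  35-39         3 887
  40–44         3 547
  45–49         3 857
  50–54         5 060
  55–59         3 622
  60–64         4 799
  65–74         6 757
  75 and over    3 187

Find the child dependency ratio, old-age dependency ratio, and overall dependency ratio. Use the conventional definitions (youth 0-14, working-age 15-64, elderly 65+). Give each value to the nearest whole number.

Youth dependency ratio: 28
Old-age dependency ratio: 24
Total dependency ratio: 52

0–14: 3 859 + 4 444 + 3 388 = 11 691
15–64: 3 611 + 3 481 + 4 551 + 4 947 + 3 887 + 3 547 + 3 857 + 5 060 + 3 622 + 4 799 = 41 362
65+: 6 757 + 3 187 = 9 944
Youth dependency ratio = 11 691 / 41 362 × 100 = 28
Old-age dependency ratio = 9 944 / 41 362 × 100 = 24
Total dependency ratio = (11 691 + 9 944) / 41 362 × 100 = 21 635 / 41 362 × 100 = 52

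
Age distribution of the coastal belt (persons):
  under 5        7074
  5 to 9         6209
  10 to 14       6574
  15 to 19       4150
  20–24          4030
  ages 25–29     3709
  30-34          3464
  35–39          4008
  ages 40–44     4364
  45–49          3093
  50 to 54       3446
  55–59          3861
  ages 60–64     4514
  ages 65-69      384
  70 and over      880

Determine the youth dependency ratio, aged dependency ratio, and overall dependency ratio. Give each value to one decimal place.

Youth dependency ratio: 51.4
Old-age dependency ratio: 3.3
Total dependency ratio: 54.7

0–14: 7074 + 6209 + 6574 = 19857
15–64: 4150 + 4030 + 3709 + 3464 + 4008 + 4364 + 3093 + 3446 + 3861 + 4514 = 38639
65+: 384 + 880 = 1264
Youth dependency ratio = 19857 / 38639 × 100 = 51.4
Old-age dependency ratio = 1264 / 38639 × 100 = 3.3
Total dependency ratio = (19857 + 1264) / 38639 × 100 = 21121 / 38639 × 100 = 54.7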